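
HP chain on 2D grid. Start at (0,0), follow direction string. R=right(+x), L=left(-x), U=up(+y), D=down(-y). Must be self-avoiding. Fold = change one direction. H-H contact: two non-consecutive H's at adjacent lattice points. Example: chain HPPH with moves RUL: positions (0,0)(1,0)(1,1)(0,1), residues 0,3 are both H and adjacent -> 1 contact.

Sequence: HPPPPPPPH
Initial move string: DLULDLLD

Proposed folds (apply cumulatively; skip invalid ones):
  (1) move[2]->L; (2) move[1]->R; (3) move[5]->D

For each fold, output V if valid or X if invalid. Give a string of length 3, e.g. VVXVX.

Initial: DLULDLLD -> [(0, 0), (0, -1), (-1, -1), (-1, 0), (-2, 0), (-2, -1), (-3, -1), (-4, -1), (-4, -2)]
Fold 1: move[2]->L => DLLLDLLD VALID
Fold 2: move[1]->R => DRLLDLLD INVALID (collision), skipped
Fold 3: move[5]->D => DLLLDDLD VALID

Answer: VXV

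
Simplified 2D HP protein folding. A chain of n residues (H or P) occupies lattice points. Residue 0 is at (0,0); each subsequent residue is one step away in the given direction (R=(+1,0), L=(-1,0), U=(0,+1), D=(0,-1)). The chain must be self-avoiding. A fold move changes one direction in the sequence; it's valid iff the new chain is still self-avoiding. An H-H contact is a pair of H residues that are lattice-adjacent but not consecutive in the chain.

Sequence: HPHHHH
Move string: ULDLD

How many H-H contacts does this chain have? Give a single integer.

Answer: 1

Derivation:
Positions: [(0, 0), (0, 1), (-1, 1), (-1, 0), (-2, 0), (-2, -1)]
H-H contact: residue 0 @(0,0) - residue 3 @(-1, 0)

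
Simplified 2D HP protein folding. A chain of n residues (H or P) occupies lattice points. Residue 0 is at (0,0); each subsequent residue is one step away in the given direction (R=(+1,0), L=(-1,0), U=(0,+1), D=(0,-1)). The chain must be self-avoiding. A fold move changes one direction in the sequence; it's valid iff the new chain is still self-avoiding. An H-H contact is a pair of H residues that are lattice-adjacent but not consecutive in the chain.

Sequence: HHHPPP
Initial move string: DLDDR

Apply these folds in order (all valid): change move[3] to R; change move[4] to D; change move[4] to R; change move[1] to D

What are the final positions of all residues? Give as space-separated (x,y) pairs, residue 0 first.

Answer: (0,0) (0,-1) (0,-2) (0,-3) (1,-3) (2,-3)

Derivation:
Initial moves: DLDDR
Fold: move[3]->R => DLDRR (positions: [(0, 0), (0, -1), (-1, -1), (-1, -2), (0, -2), (1, -2)])
Fold: move[4]->D => DLDRD (positions: [(0, 0), (0, -1), (-1, -1), (-1, -2), (0, -2), (0, -3)])
Fold: move[4]->R => DLDRR (positions: [(0, 0), (0, -1), (-1, -1), (-1, -2), (0, -2), (1, -2)])
Fold: move[1]->D => DDDRR (positions: [(0, 0), (0, -1), (0, -2), (0, -3), (1, -3), (2, -3)])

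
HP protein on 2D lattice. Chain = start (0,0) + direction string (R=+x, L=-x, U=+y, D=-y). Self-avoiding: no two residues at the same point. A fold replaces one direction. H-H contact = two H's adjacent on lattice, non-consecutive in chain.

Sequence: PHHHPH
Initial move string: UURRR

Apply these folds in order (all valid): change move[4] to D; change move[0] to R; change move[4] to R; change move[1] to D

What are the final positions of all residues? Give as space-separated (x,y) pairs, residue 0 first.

Answer: (0,0) (1,0) (1,-1) (2,-1) (3,-1) (4,-1)

Derivation:
Initial moves: UURRR
Fold: move[4]->D => UURRD (positions: [(0, 0), (0, 1), (0, 2), (1, 2), (2, 2), (2, 1)])
Fold: move[0]->R => RURRD (positions: [(0, 0), (1, 0), (1, 1), (2, 1), (3, 1), (3, 0)])
Fold: move[4]->R => RURRR (positions: [(0, 0), (1, 0), (1, 1), (2, 1), (3, 1), (4, 1)])
Fold: move[1]->D => RDRRR (positions: [(0, 0), (1, 0), (1, -1), (2, -1), (3, -1), (4, -1)])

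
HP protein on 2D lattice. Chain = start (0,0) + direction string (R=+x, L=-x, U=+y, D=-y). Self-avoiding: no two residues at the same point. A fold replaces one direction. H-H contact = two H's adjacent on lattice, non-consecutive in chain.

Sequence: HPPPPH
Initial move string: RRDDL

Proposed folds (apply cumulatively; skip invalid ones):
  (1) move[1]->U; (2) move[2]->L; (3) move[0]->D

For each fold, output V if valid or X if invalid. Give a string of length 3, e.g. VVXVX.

Initial: RRDDL -> [(0, 0), (1, 0), (2, 0), (2, -1), (2, -2), (1, -2)]
Fold 1: move[1]->U => RUDDL INVALID (collision), skipped
Fold 2: move[2]->L => RRLDL INVALID (collision), skipped
Fold 3: move[0]->D => DRDDL VALID

Answer: XXV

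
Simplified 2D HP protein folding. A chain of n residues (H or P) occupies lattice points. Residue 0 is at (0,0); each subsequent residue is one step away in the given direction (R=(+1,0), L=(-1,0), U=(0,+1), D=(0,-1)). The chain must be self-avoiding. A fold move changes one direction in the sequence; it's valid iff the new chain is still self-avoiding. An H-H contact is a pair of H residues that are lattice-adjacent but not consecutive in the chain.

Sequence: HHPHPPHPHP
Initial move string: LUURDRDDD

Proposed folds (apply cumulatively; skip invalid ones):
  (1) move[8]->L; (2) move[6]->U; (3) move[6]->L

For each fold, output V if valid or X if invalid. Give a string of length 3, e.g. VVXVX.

Initial: LUURDRDDD -> [(0, 0), (-1, 0), (-1, 1), (-1, 2), (0, 2), (0, 1), (1, 1), (1, 0), (1, -1), (1, -2)]
Fold 1: move[8]->L => LUURDRDDL VALID
Fold 2: move[6]->U => LUURDRUDL INVALID (collision), skipped
Fold 3: move[6]->L => LUURDRLDL INVALID (collision), skipped

Answer: VXX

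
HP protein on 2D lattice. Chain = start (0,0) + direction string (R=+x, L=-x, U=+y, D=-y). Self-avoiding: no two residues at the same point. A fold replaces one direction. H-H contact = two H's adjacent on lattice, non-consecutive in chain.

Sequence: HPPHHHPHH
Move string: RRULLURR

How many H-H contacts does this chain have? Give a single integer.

Answer: 3

Derivation:
Positions: [(0, 0), (1, 0), (2, 0), (2, 1), (1, 1), (0, 1), (0, 2), (1, 2), (2, 2)]
H-H contact: residue 0 @(0,0) - residue 5 @(0, 1)
H-H contact: residue 3 @(2,1) - residue 8 @(2, 2)
H-H contact: residue 4 @(1,1) - residue 7 @(1, 2)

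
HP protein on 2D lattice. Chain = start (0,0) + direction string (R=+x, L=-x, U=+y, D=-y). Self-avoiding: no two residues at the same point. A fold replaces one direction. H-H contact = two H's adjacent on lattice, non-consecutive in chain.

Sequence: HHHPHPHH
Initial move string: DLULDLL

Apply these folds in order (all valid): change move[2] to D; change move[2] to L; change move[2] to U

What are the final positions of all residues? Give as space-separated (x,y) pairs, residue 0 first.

Answer: (0,0) (0,-1) (-1,-1) (-1,0) (-2,0) (-2,-1) (-3,-1) (-4,-1)

Derivation:
Initial moves: DLULDLL
Fold: move[2]->D => DLDLDLL (positions: [(0, 0), (0, -1), (-1, -1), (-1, -2), (-2, -2), (-2, -3), (-3, -3), (-4, -3)])
Fold: move[2]->L => DLLLDLL (positions: [(0, 0), (0, -1), (-1, -1), (-2, -1), (-3, -1), (-3, -2), (-4, -2), (-5, -2)])
Fold: move[2]->U => DLULDLL (positions: [(0, 0), (0, -1), (-1, -1), (-1, 0), (-2, 0), (-2, -1), (-3, -1), (-4, -1)])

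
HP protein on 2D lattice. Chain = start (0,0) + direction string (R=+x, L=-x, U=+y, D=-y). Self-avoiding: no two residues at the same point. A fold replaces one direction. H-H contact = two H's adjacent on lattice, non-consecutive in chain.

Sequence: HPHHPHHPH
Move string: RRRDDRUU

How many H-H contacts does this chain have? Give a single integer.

Positions: [(0, 0), (1, 0), (2, 0), (3, 0), (3, -1), (3, -2), (4, -2), (4, -1), (4, 0)]
H-H contact: residue 3 @(3,0) - residue 8 @(4, 0)

Answer: 1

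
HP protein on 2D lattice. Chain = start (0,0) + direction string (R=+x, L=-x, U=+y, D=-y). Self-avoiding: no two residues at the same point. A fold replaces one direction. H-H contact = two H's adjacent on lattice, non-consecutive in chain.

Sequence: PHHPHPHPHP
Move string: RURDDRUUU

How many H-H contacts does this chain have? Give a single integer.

Positions: [(0, 0), (1, 0), (1, 1), (2, 1), (2, 0), (2, -1), (3, -1), (3, 0), (3, 1), (3, 2)]
H-H contact: residue 1 @(1,0) - residue 4 @(2, 0)

Answer: 1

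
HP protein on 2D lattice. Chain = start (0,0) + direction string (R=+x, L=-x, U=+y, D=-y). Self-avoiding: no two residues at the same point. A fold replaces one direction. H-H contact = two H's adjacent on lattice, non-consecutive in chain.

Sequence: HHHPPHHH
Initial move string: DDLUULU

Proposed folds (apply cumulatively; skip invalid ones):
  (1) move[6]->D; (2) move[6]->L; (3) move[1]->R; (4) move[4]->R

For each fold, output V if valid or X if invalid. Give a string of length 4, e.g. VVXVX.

Initial: DDLUULU -> [(0, 0), (0, -1), (0, -2), (-1, -2), (-1, -1), (-1, 0), (-2, 0), (-2, 1)]
Fold 1: move[6]->D => DDLUULD VALID
Fold 2: move[6]->L => DDLUULL VALID
Fold 3: move[1]->R => DRLUULL INVALID (collision), skipped
Fold 4: move[4]->R => DDLURLL INVALID (collision), skipped

Answer: VVXX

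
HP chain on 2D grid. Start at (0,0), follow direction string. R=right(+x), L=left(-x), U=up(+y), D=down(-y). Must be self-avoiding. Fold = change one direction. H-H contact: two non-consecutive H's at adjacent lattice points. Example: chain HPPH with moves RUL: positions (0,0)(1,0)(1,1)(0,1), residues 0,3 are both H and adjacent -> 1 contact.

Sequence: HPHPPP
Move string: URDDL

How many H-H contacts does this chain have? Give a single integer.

Answer: 0

Derivation:
Positions: [(0, 0), (0, 1), (1, 1), (1, 0), (1, -1), (0, -1)]
No H-H contacts found.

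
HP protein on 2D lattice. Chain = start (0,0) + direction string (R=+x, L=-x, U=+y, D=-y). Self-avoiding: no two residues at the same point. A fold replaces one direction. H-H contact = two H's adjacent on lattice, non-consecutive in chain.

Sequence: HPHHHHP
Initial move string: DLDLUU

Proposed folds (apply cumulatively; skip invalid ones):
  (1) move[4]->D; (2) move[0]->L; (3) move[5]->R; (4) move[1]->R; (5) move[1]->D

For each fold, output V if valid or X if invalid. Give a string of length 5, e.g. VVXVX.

Answer: XVXXV

Derivation:
Initial: DLDLUU -> [(0, 0), (0, -1), (-1, -1), (-1, -2), (-2, -2), (-2, -1), (-2, 0)]
Fold 1: move[4]->D => DLDLDU INVALID (collision), skipped
Fold 2: move[0]->L => LLDLUU VALID
Fold 3: move[5]->R => LLDLUR INVALID (collision), skipped
Fold 4: move[1]->R => LRDLUU INVALID (collision), skipped
Fold 5: move[1]->D => LDDLUU VALID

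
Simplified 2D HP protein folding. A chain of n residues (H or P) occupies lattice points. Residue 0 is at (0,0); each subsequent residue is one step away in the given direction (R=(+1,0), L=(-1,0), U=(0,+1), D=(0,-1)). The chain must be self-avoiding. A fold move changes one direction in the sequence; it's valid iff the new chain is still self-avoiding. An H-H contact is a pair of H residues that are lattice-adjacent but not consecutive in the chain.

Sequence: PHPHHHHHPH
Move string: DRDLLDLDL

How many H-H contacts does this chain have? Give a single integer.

Answer: 1

Derivation:
Positions: [(0, 0), (0, -1), (1, -1), (1, -2), (0, -2), (-1, -2), (-1, -3), (-2, -3), (-2, -4), (-3, -4)]
H-H contact: residue 1 @(0,-1) - residue 4 @(0, -2)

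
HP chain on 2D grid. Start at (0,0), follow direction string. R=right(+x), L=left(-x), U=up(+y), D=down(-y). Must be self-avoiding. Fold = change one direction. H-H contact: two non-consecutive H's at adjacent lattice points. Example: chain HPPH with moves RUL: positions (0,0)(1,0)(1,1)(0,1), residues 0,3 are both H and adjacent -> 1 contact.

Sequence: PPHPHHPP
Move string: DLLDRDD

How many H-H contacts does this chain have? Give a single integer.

Positions: [(0, 0), (0, -1), (-1, -1), (-2, -1), (-2, -2), (-1, -2), (-1, -3), (-1, -4)]
H-H contact: residue 2 @(-1,-1) - residue 5 @(-1, -2)

Answer: 1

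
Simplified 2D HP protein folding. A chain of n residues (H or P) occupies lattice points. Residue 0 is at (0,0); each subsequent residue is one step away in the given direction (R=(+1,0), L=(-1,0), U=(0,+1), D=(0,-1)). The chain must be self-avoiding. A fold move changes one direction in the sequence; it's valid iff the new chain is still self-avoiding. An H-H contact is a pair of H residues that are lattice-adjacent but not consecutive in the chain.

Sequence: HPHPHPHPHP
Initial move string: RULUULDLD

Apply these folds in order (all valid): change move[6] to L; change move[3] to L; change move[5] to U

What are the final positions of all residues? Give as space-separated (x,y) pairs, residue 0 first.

Answer: (0,0) (1,0) (1,1) (0,1) (-1,1) (-1,2) (-1,3) (-2,3) (-3,3) (-3,2)

Derivation:
Initial moves: RULUULDLD
Fold: move[6]->L => RULUULLLD (positions: [(0, 0), (1, 0), (1, 1), (0, 1), (0, 2), (0, 3), (-1, 3), (-2, 3), (-3, 3), (-3, 2)])
Fold: move[3]->L => RULLULLLD (positions: [(0, 0), (1, 0), (1, 1), (0, 1), (-1, 1), (-1, 2), (-2, 2), (-3, 2), (-4, 2), (-4, 1)])
Fold: move[5]->U => RULLUULLD (positions: [(0, 0), (1, 0), (1, 1), (0, 1), (-1, 1), (-1, 2), (-1, 3), (-2, 3), (-3, 3), (-3, 2)])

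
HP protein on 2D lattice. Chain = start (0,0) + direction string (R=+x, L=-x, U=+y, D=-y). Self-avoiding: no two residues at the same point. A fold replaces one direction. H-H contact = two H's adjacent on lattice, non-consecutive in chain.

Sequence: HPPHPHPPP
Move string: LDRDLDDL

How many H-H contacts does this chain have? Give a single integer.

Answer: 1

Derivation:
Positions: [(0, 0), (-1, 0), (-1, -1), (0, -1), (0, -2), (-1, -2), (-1, -3), (-1, -4), (-2, -4)]
H-H contact: residue 0 @(0,0) - residue 3 @(0, -1)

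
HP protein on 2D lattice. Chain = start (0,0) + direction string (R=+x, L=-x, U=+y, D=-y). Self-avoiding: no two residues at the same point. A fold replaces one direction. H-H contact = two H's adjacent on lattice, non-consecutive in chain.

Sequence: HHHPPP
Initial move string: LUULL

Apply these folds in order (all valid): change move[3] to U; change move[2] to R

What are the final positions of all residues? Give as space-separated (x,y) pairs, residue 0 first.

Answer: (0,0) (-1,0) (-1,1) (0,1) (0,2) (-1,2)

Derivation:
Initial moves: LUULL
Fold: move[3]->U => LUUUL (positions: [(0, 0), (-1, 0), (-1, 1), (-1, 2), (-1, 3), (-2, 3)])
Fold: move[2]->R => LURUL (positions: [(0, 0), (-1, 0), (-1, 1), (0, 1), (0, 2), (-1, 2)])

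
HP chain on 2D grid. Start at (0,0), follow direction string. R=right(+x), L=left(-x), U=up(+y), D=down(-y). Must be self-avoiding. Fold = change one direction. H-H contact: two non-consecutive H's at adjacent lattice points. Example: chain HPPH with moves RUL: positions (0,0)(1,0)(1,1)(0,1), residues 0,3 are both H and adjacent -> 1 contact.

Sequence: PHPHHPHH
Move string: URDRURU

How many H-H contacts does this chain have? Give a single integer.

Positions: [(0, 0), (0, 1), (1, 1), (1, 0), (2, 0), (2, 1), (3, 1), (3, 2)]
No H-H contacts found.

Answer: 0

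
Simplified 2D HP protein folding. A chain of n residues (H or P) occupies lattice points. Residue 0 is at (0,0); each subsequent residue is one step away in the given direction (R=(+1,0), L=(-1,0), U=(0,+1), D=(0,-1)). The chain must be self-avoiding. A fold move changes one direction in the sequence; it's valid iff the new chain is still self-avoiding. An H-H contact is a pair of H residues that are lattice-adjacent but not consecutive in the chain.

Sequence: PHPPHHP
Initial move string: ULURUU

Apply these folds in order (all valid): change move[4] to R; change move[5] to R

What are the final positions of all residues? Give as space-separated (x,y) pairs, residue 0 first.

Initial moves: ULURUU
Fold: move[4]->R => ULURRU (positions: [(0, 0), (0, 1), (-1, 1), (-1, 2), (0, 2), (1, 2), (1, 3)])
Fold: move[5]->R => ULURRR (positions: [(0, 0), (0, 1), (-1, 1), (-1, 2), (0, 2), (1, 2), (2, 2)])

Answer: (0,0) (0,1) (-1,1) (-1,2) (0,2) (1,2) (2,2)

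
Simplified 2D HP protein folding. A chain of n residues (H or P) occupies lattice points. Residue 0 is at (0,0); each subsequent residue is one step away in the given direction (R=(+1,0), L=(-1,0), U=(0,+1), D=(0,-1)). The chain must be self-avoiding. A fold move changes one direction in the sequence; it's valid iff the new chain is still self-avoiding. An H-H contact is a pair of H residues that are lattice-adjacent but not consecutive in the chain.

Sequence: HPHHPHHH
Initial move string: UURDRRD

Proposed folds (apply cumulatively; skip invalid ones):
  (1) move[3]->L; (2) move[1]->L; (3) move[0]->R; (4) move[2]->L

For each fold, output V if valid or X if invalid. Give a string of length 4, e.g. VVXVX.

Answer: XXVX

Derivation:
Initial: UURDRRD -> [(0, 0), (0, 1), (0, 2), (1, 2), (1, 1), (2, 1), (3, 1), (3, 0)]
Fold 1: move[3]->L => UURLRRD INVALID (collision), skipped
Fold 2: move[1]->L => ULRDRRD INVALID (collision), skipped
Fold 3: move[0]->R => RURDRRD VALID
Fold 4: move[2]->L => RULDRRD INVALID (collision), skipped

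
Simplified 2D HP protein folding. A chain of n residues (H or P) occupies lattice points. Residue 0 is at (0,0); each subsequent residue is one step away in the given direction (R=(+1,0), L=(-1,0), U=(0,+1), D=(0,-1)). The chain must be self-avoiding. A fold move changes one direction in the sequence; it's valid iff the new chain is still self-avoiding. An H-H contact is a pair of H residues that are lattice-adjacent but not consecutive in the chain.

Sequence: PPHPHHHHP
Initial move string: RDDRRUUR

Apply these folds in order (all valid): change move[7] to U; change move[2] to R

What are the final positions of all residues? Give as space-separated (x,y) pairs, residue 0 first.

Initial moves: RDDRRUUR
Fold: move[7]->U => RDDRRUUU (positions: [(0, 0), (1, 0), (1, -1), (1, -2), (2, -2), (3, -2), (3, -1), (3, 0), (3, 1)])
Fold: move[2]->R => RDRRRUUU (positions: [(0, 0), (1, 0), (1, -1), (2, -1), (3, -1), (4, -1), (4, 0), (4, 1), (4, 2)])

Answer: (0,0) (1,0) (1,-1) (2,-1) (3,-1) (4,-1) (4,0) (4,1) (4,2)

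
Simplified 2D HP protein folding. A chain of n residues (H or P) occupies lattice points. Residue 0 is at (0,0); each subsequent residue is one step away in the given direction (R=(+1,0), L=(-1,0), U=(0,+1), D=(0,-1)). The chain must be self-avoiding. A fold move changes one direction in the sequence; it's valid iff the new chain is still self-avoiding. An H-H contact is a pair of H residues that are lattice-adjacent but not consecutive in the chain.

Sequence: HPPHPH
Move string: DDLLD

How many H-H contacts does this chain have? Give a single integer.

Positions: [(0, 0), (0, -1), (0, -2), (-1, -2), (-2, -2), (-2, -3)]
No H-H contacts found.

Answer: 0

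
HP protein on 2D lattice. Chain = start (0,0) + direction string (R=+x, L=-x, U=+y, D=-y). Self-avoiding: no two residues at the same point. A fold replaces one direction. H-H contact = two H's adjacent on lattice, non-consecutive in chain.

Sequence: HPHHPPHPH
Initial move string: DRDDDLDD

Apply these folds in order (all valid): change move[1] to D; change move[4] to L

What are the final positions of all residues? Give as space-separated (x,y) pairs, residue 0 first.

Answer: (0,0) (0,-1) (0,-2) (0,-3) (0,-4) (-1,-4) (-2,-4) (-2,-5) (-2,-6)

Derivation:
Initial moves: DRDDDLDD
Fold: move[1]->D => DDDDDLDD (positions: [(0, 0), (0, -1), (0, -2), (0, -3), (0, -4), (0, -5), (-1, -5), (-1, -6), (-1, -7)])
Fold: move[4]->L => DDDDLLDD (positions: [(0, 0), (0, -1), (0, -2), (0, -3), (0, -4), (-1, -4), (-2, -4), (-2, -5), (-2, -6)])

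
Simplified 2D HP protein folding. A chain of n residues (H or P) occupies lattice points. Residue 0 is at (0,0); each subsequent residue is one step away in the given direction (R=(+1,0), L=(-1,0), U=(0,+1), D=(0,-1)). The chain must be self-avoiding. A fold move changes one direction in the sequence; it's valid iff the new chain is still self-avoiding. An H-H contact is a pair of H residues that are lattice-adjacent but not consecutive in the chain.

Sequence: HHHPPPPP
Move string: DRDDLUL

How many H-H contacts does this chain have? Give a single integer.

Answer: 0

Derivation:
Positions: [(0, 0), (0, -1), (1, -1), (1, -2), (1, -3), (0, -3), (0, -2), (-1, -2)]
No H-H contacts found.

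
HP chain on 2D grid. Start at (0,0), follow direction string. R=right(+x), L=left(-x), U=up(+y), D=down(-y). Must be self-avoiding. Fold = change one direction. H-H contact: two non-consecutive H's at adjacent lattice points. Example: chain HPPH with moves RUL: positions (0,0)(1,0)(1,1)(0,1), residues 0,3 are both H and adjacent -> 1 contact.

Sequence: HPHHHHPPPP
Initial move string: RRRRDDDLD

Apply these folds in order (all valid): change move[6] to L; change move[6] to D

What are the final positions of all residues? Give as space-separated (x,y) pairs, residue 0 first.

Answer: (0,0) (1,0) (2,0) (3,0) (4,0) (4,-1) (4,-2) (4,-3) (3,-3) (3,-4)

Derivation:
Initial moves: RRRRDDDLD
Fold: move[6]->L => RRRRDDLLD (positions: [(0, 0), (1, 0), (2, 0), (3, 0), (4, 0), (4, -1), (4, -2), (3, -2), (2, -2), (2, -3)])
Fold: move[6]->D => RRRRDDDLD (positions: [(0, 0), (1, 0), (2, 0), (3, 0), (4, 0), (4, -1), (4, -2), (4, -3), (3, -3), (3, -4)])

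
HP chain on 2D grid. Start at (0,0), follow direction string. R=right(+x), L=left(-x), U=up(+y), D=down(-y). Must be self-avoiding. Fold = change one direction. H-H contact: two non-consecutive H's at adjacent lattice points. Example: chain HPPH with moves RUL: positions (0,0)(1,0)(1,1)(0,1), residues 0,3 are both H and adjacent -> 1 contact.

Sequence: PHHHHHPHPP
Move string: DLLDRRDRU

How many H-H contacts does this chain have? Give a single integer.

Positions: [(0, 0), (0, -1), (-1, -1), (-2, -1), (-2, -2), (-1, -2), (0, -2), (0, -3), (1, -3), (1, -2)]
H-H contact: residue 2 @(-1,-1) - residue 5 @(-1, -2)

Answer: 1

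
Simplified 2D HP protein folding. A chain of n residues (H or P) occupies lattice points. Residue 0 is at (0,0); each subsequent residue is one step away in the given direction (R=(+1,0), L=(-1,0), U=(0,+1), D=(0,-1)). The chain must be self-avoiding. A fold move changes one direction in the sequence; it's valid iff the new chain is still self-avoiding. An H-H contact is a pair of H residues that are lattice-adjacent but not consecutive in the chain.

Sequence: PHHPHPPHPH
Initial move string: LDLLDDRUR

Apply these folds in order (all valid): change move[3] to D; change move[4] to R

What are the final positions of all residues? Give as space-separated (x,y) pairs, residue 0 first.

Initial moves: LDLLDDRUR
Fold: move[3]->D => LDLDDDRUR (positions: [(0, 0), (-1, 0), (-1, -1), (-2, -1), (-2, -2), (-2, -3), (-2, -4), (-1, -4), (-1, -3), (0, -3)])
Fold: move[4]->R => LDLDRDRUR (positions: [(0, 0), (-1, 0), (-1, -1), (-2, -1), (-2, -2), (-1, -2), (-1, -3), (0, -3), (0, -2), (1, -2)])

Answer: (0,0) (-1,0) (-1,-1) (-2,-1) (-2,-2) (-1,-2) (-1,-3) (0,-3) (0,-2) (1,-2)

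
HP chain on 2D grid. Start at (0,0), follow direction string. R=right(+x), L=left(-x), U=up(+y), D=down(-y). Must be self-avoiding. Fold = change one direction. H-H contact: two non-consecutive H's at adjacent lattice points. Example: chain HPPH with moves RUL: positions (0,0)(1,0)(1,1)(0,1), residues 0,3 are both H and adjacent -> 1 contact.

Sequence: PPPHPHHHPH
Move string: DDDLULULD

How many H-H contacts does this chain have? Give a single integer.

Positions: [(0, 0), (0, -1), (0, -2), (0, -3), (-1, -3), (-1, -2), (-2, -2), (-2, -1), (-3, -1), (-3, -2)]
H-H contact: residue 6 @(-2,-2) - residue 9 @(-3, -2)

Answer: 1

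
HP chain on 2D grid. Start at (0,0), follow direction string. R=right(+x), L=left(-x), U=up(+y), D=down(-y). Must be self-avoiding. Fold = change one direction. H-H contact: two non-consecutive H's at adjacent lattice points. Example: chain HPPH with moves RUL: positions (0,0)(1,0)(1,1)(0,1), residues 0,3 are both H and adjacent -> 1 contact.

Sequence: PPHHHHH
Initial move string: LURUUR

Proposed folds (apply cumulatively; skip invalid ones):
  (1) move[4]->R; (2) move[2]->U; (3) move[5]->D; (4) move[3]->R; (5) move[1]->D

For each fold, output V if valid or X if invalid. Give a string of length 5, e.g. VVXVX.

Answer: VVVVX

Derivation:
Initial: LURUUR -> [(0, 0), (-1, 0), (-1, 1), (0, 1), (0, 2), (0, 3), (1, 3)]
Fold 1: move[4]->R => LURURR VALID
Fold 2: move[2]->U => LUUURR VALID
Fold 3: move[5]->D => LUUURD VALID
Fold 4: move[3]->R => LUURRD VALID
Fold 5: move[1]->D => LDURRD INVALID (collision), skipped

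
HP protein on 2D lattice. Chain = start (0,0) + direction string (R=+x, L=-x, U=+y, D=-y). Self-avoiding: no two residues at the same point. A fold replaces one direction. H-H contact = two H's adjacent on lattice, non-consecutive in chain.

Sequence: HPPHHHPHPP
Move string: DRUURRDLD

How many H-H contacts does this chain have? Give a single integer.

Positions: [(0, 0), (0, -1), (1, -1), (1, 0), (1, 1), (2, 1), (3, 1), (3, 0), (2, 0), (2, -1)]
H-H contact: residue 0 @(0,0) - residue 3 @(1, 0)

Answer: 1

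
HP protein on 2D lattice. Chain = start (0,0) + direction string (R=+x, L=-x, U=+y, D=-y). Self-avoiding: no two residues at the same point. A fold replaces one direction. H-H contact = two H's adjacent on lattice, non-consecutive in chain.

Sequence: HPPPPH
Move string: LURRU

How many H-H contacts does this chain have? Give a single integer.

Answer: 0

Derivation:
Positions: [(0, 0), (-1, 0), (-1, 1), (0, 1), (1, 1), (1, 2)]
No H-H contacts found.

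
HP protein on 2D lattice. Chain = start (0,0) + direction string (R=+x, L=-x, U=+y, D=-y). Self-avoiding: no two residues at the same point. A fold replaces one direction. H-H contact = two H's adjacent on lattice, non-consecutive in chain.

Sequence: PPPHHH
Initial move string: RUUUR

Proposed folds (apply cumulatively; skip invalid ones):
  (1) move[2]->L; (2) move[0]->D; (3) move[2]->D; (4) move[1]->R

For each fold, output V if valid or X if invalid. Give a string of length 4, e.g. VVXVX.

Initial: RUUUR -> [(0, 0), (1, 0), (1, 1), (1, 2), (1, 3), (2, 3)]
Fold 1: move[2]->L => RULUR VALID
Fold 2: move[0]->D => DULUR INVALID (collision), skipped
Fold 3: move[2]->D => RUDUR INVALID (collision), skipped
Fold 4: move[1]->R => RRLUR INVALID (collision), skipped

Answer: VXXX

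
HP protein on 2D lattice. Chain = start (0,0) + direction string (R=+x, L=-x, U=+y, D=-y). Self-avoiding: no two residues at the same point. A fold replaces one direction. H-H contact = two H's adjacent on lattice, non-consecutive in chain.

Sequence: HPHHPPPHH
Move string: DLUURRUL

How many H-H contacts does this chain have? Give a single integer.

Answer: 1

Derivation:
Positions: [(0, 0), (0, -1), (-1, -1), (-1, 0), (-1, 1), (0, 1), (1, 1), (1, 2), (0, 2)]
H-H contact: residue 0 @(0,0) - residue 3 @(-1, 0)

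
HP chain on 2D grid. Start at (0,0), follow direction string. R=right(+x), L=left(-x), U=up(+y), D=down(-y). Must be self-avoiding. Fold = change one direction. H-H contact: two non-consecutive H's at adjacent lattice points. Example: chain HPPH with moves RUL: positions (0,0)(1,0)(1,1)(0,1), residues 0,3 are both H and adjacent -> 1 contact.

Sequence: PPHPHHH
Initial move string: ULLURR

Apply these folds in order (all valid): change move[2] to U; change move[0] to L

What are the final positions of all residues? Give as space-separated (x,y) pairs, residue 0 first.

Answer: (0,0) (-1,0) (-2,0) (-2,1) (-2,2) (-1,2) (0,2)

Derivation:
Initial moves: ULLURR
Fold: move[2]->U => ULUURR (positions: [(0, 0), (0, 1), (-1, 1), (-1, 2), (-1, 3), (0, 3), (1, 3)])
Fold: move[0]->L => LLUURR (positions: [(0, 0), (-1, 0), (-2, 0), (-2, 1), (-2, 2), (-1, 2), (0, 2)])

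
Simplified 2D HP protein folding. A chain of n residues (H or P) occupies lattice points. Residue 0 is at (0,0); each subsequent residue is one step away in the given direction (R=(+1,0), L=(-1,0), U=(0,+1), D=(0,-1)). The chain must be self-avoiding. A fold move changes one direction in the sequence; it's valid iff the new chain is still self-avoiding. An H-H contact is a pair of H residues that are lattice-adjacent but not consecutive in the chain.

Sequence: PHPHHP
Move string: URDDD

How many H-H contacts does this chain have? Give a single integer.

Answer: 0

Derivation:
Positions: [(0, 0), (0, 1), (1, 1), (1, 0), (1, -1), (1, -2)]
No H-H contacts found.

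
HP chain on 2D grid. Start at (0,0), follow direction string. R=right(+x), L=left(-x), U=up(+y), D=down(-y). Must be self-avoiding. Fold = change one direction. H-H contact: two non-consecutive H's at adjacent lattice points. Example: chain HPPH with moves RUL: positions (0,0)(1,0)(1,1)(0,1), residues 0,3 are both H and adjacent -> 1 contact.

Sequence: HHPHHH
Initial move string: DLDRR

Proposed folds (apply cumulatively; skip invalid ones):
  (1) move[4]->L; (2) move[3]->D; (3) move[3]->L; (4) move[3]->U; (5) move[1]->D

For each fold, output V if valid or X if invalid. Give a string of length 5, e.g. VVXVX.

Initial: DLDRR -> [(0, 0), (0, -1), (-1, -1), (-1, -2), (0, -2), (1, -2)]
Fold 1: move[4]->L => DLDRL INVALID (collision), skipped
Fold 2: move[3]->D => DLDDR VALID
Fold 3: move[3]->L => DLDLR INVALID (collision), skipped
Fold 4: move[3]->U => DLDUR INVALID (collision), skipped
Fold 5: move[1]->D => DDDDR VALID

Answer: XVXXV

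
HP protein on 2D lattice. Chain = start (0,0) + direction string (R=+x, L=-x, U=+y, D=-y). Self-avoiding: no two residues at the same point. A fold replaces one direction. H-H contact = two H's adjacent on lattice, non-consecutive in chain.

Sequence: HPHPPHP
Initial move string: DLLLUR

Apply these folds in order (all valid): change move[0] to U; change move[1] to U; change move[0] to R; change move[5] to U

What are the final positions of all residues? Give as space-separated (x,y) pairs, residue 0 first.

Initial moves: DLLLUR
Fold: move[0]->U => ULLLUR (positions: [(0, 0), (0, 1), (-1, 1), (-2, 1), (-3, 1), (-3, 2), (-2, 2)])
Fold: move[1]->U => UULLUR (positions: [(0, 0), (0, 1), (0, 2), (-1, 2), (-2, 2), (-2, 3), (-1, 3)])
Fold: move[0]->R => RULLUR (positions: [(0, 0), (1, 0), (1, 1), (0, 1), (-1, 1), (-1, 2), (0, 2)])
Fold: move[5]->U => RULLUU (positions: [(0, 0), (1, 0), (1, 1), (0, 1), (-1, 1), (-1, 2), (-1, 3)])

Answer: (0,0) (1,0) (1,1) (0,1) (-1,1) (-1,2) (-1,3)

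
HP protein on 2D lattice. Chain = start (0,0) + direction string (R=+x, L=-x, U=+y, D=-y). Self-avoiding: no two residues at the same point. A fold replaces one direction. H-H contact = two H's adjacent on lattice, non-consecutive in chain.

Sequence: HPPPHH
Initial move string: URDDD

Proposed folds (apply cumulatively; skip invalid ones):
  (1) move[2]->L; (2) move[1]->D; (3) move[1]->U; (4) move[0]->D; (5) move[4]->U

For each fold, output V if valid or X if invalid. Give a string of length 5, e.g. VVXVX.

Initial: URDDD -> [(0, 0), (0, 1), (1, 1), (1, 0), (1, -1), (1, -2)]
Fold 1: move[2]->L => URLDD INVALID (collision), skipped
Fold 2: move[1]->D => UDDDD INVALID (collision), skipped
Fold 3: move[1]->U => UUDDD INVALID (collision), skipped
Fold 4: move[0]->D => DRDDD VALID
Fold 5: move[4]->U => DRDDU INVALID (collision), skipped

Answer: XXXVX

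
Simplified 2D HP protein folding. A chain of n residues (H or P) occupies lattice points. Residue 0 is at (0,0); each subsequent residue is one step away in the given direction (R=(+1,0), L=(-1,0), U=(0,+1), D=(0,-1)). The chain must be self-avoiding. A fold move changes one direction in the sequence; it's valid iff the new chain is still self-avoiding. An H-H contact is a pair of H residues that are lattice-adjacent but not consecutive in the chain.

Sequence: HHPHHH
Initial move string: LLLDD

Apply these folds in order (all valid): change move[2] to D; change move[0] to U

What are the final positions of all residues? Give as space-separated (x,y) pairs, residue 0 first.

Initial moves: LLLDD
Fold: move[2]->D => LLDDD (positions: [(0, 0), (-1, 0), (-2, 0), (-2, -1), (-2, -2), (-2, -3)])
Fold: move[0]->U => ULDDD (positions: [(0, 0), (0, 1), (-1, 1), (-1, 0), (-1, -1), (-1, -2)])

Answer: (0,0) (0,1) (-1,1) (-1,0) (-1,-1) (-1,-2)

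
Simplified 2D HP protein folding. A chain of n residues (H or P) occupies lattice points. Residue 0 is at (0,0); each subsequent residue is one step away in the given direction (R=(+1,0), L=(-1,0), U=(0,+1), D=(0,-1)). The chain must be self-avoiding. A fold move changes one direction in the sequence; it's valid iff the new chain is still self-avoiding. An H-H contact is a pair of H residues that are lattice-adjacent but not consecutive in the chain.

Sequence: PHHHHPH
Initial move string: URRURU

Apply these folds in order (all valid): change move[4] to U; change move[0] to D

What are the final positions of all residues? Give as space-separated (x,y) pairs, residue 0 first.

Initial moves: URRURU
Fold: move[4]->U => URRUUU (positions: [(0, 0), (0, 1), (1, 1), (2, 1), (2, 2), (2, 3), (2, 4)])
Fold: move[0]->D => DRRUUU (positions: [(0, 0), (0, -1), (1, -1), (2, -1), (2, 0), (2, 1), (2, 2)])

Answer: (0,0) (0,-1) (1,-1) (2,-1) (2,0) (2,1) (2,2)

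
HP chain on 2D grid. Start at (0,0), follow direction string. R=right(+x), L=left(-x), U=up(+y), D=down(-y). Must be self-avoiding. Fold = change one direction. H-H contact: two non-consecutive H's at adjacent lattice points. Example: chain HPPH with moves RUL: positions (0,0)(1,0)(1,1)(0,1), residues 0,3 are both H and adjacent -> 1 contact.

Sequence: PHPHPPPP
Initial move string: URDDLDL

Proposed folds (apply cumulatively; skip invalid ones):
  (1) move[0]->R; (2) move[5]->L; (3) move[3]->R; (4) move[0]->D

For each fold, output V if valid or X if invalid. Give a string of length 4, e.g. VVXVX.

Initial: URDDLDL -> [(0, 0), (0, 1), (1, 1), (1, 0), (1, -1), (0, -1), (0, -2), (-1, -2)]
Fold 1: move[0]->R => RRDDLDL VALID
Fold 2: move[5]->L => RRDDLLL VALID
Fold 3: move[3]->R => RRDRLLL INVALID (collision), skipped
Fold 4: move[0]->D => DRDDLLL VALID

Answer: VVXV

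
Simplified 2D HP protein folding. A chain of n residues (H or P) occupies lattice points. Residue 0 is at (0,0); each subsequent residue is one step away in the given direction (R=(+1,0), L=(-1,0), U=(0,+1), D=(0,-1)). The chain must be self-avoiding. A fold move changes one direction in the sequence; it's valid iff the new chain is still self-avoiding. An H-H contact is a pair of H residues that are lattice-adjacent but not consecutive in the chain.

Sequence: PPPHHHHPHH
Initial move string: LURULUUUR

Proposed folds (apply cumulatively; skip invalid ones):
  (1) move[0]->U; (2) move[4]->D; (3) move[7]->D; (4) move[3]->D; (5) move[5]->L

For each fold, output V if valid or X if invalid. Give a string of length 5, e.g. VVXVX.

Answer: VXXXV

Derivation:
Initial: LURULUUUR -> [(0, 0), (-1, 0), (-1, 1), (0, 1), (0, 2), (-1, 2), (-1, 3), (-1, 4), (-1, 5), (0, 5)]
Fold 1: move[0]->U => UURULUUUR VALID
Fold 2: move[4]->D => UURUDUUUR INVALID (collision), skipped
Fold 3: move[7]->D => UURULUUDR INVALID (collision), skipped
Fold 4: move[3]->D => UURDLUUUR INVALID (collision), skipped
Fold 5: move[5]->L => UURULLUUR VALID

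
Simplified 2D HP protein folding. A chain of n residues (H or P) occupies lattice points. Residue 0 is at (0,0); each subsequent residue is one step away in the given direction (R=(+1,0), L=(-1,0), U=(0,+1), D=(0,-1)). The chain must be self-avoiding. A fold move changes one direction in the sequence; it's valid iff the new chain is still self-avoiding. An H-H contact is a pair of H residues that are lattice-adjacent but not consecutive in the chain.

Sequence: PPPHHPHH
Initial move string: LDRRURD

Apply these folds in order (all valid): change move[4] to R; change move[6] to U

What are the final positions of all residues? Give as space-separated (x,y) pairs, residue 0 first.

Initial moves: LDRRURD
Fold: move[4]->R => LDRRRRD (positions: [(0, 0), (-1, 0), (-1, -1), (0, -1), (1, -1), (2, -1), (3, -1), (3, -2)])
Fold: move[6]->U => LDRRRRU (positions: [(0, 0), (-1, 0), (-1, -1), (0, -1), (1, -1), (2, -1), (3, -1), (3, 0)])

Answer: (0,0) (-1,0) (-1,-1) (0,-1) (1,-1) (2,-1) (3,-1) (3,0)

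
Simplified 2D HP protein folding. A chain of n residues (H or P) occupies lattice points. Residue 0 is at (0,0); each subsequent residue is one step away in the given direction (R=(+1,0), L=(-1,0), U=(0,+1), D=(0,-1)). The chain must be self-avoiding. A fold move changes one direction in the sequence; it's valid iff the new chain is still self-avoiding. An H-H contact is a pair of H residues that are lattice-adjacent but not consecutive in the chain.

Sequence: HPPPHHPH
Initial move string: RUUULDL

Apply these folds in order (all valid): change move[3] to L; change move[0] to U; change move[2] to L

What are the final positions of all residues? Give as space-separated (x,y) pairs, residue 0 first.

Initial moves: RUUULDL
Fold: move[3]->L => RUULLDL (positions: [(0, 0), (1, 0), (1, 1), (1, 2), (0, 2), (-1, 2), (-1, 1), (-2, 1)])
Fold: move[0]->U => UUULLDL (positions: [(0, 0), (0, 1), (0, 2), (0, 3), (-1, 3), (-2, 3), (-2, 2), (-3, 2)])
Fold: move[2]->L => UULLLDL (positions: [(0, 0), (0, 1), (0, 2), (-1, 2), (-2, 2), (-3, 2), (-3, 1), (-4, 1)])

Answer: (0,0) (0,1) (0,2) (-1,2) (-2,2) (-3,2) (-3,1) (-4,1)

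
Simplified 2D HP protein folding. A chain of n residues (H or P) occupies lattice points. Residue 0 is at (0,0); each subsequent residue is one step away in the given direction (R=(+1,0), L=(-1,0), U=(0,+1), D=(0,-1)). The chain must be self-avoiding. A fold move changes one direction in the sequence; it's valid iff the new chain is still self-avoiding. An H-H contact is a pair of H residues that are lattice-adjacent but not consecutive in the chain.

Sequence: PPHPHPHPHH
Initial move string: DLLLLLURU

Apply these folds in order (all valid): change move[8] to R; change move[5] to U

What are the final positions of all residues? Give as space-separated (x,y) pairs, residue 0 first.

Answer: (0,0) (0,-1) (-1,-1) (-2,-1) (-3,-1) (-4,-1) (-4,0) (-4,1) (-3,1) (-2,1)

Derivation:
Initial moves: DLLLLLURU
Fold: move[8]->R => DLLLLLURR (positions: [(0, 0), (0, -1), (-1, -1), (-2, -1), (-3, -1), (-4, -1), (-5, -1), (-5, 0), (-4, 0), (-3, 0)])
Fold: move[5]->U => DLLLLUURR (positions: [(0, 0), (0, -1), (-1, -1), (-2, -1), (-3, -1), (-4, -1), (-4, 0), (-4, 1), (-3, 1), (-2, 1)])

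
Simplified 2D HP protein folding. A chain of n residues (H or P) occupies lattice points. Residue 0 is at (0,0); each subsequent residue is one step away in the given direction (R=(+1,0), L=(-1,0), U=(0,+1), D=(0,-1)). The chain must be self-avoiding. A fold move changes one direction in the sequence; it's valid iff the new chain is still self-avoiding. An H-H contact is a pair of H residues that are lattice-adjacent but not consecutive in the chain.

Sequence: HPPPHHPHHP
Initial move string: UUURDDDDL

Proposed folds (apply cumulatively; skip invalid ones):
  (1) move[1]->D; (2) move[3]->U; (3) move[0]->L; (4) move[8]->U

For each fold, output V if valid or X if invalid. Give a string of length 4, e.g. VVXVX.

Answer: XXXX

Derivation:
Initial: UUURDDDDL -> [(0, 0), (0, 1), (0, 2), (0, 3), (1, 3), (1, 2), (1, 1), (1, 0), (1, -1), (0, -1)]
Fold 1: move[1]->D => UDURDDDDL INVALID (collision), skipped
Fold 2: move[3]->U => UUUUDDDDL INVALID (collision), skipped
Fold 3: move[0]->L => LUURDDDDL INVALID (collision), skipped
Fold 4: move[8]->U => UUURDDDDU INVALID (collision), skipped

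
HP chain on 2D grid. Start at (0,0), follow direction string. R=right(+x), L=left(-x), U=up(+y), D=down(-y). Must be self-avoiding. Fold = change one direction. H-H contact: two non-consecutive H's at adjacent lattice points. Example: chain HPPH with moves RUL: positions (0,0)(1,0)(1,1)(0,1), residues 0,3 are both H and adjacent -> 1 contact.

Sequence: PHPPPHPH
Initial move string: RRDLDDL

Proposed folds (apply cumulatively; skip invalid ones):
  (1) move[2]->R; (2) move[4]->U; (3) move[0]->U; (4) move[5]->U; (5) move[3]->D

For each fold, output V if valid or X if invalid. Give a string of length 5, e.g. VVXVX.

Answer: XXXXV

Derivation:
Initial: RRDLDDL -> [(0, 0), (1, 0), (2, 0), (2, -1), (1, -1), (1, -2), (1, -3), (0, -3)]
Fold 1: move[2]->R => RRRLDDL INVALID (collision), skipped
Fold 2: move[4]->U => RRDLUDL INVALID (collision), skipped
Fold 3: move[0]->U => URDLDDL INVALID (collision), skipped
Fold 4: move[5]->U => RRDLDUL INVALID (collision), skipped
Fold 5: move[3]->D => RRDDDDL VALID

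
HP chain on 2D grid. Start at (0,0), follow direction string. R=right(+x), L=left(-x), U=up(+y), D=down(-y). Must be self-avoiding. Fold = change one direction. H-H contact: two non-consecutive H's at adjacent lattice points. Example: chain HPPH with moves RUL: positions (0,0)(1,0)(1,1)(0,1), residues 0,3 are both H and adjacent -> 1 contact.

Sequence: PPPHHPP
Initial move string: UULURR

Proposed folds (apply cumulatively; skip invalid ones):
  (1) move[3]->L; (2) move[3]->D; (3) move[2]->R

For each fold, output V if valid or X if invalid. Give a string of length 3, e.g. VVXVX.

Initial: UULURR -> [(0, 0), (0, 1), (0, 2), (-1, 2), (-1, 3), (0, 3), (1, 3)]
Fold 1: move[3]->L => UULLRR INVALID (collision), skipped
Fold 2: move[3]->D => UULDRR INVALID (collision), skipped
Fold 3: move[2]->R => UURURR VALID

Answer: XXV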